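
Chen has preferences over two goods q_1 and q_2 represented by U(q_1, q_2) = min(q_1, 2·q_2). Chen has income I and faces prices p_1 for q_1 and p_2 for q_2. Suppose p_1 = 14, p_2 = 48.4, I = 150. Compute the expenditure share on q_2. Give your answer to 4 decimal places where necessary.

share on q_2 = 0.6335

Demand: q_1*(p_1,p_2,I) = 2·I/(2·p_1 + p_2), q_2* = I/(2·p_1 + p_2).
Here 2·14 + 48.4 = 76.4, giving q_1* = 3.9267 and q_2* = 1.9634.
Expenditure on q_2: 48.4·1.9634 = 95.0262; share = 0.6335.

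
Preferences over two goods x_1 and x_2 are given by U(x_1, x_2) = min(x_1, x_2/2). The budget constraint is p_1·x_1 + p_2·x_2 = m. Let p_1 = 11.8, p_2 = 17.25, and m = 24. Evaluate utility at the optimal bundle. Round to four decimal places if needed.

V = 0.5184

Leontief preferences: the optimum is at the kink where x_1/1 = x_2/2, i.e. x_2 = 2·x_1.
Budget: p_1·x_1 + p_2·2·x_1 = m, so (p_1 + 2·p_2)·x_1 = m.
Demand: x_1*(p_1,p_2,m) = m/(p_1 + 2·p_2), x_2* = 2·m/(p_1 + 2·p_2).
Here 11.8 + 2·17.25 = 46.3, giving x_1* = 0.5184 and x_2* = 1.0367.
Utility at the optimum: U(0.5184, 1.0367) = 0.5184.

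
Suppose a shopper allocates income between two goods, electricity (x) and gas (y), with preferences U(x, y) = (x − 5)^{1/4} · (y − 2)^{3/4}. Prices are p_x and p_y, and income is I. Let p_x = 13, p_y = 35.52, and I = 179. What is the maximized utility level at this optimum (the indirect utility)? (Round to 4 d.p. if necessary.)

V = 0.8861

MRS = (1/3)·(y−2)/(x−5). Tangency with p_x/p_y gives y−2 = 3·(p_x/p_y)·(x−5).
Substituting into the budget: x* = 5 + 0.25·(I − 5·p_x − 2·p_y)/p_x, and y* = 2 + 0.75·(…)/p_y.
Discretionary income = 179 − 5·13 − 2·35.52 = 42.96; x* = 5 + 0.25·42.96/13 = 5.8262; y* = 2 + 0.75·42.96/35.52 = 2.9071.
Utility at the optimum: U(5.8262, 2.9071) = 0.8861.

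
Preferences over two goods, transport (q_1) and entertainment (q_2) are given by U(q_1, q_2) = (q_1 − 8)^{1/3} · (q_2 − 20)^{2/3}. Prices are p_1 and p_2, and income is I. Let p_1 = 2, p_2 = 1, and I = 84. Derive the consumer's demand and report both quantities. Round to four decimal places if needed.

MRS = (1/2)·(q_2−20)/(q_1−8). Tangency with p_1/p_2 gives q_2−20 = 2·(p_1/p_2)·(q_1−8).
After buying the subsistence bundle (8, 20), a share 1/3 of the remaining income goes to q_1: q_1* = 8 + 1/3·(I − 8p_1 − 20p_2)/p_1.
Discretionary income = 84 − 8·2 − 20·1 = 48; q_1* = 8 + 1/3·48/2 = 16; q_2* = 20 + 2/3·48/1 = 52.

q_1* = 16, q_2* = 52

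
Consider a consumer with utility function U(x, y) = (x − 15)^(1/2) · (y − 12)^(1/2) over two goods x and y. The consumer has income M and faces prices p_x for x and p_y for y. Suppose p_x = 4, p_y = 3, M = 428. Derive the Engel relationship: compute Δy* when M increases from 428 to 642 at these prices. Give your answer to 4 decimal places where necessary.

Δy* = 35.6667

Discretionary income = 428 − 15·4 − 12·3 = 332; y* = 12 + 0.5·332/3 = 67.3333.
At M' = 642: y* = 103. Change: 103 − 67.3333 = 35.6667.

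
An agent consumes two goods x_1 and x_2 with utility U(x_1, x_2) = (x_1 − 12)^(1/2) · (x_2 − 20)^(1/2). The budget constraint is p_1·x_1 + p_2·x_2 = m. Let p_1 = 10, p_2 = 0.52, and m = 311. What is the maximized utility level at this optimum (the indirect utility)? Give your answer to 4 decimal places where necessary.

MRS = (x_2−20)/(x_1−12). Tangency with p_1/p_2 gives x_2−20 = (p_1/p_2)·(x_1−12).
After buying the subsistence bundle (12, 20), a share 0.5 of the remaining income goes to x_1: x_1* = 12 + 0.5·(m − 12p_1 − 20p_2)/p_1.
Discretionary income = 311 − 12·10 − 20·0.52 = 180.6; x_1* = 12 + 0.5·180.6/10 = 21.03; x_2* = 20 + 0.5·180.6/0.52 = 193.6538.
Utility at the optimum: U(21.03, 193.6538) = 39.5992.

V = 39.5992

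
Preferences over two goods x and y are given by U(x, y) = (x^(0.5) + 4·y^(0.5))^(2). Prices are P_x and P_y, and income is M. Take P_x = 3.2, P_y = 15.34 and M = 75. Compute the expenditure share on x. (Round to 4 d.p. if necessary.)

share on x = 0.2305

With the ratio pinned down, the budget gives x* = M/(P_x + P_y·(y/x)) and y* = (y/x)·x*.
Numerically y/x = 0.696256, so x* = 75/(3.2 + 15.34·0.696256) = 5.4032 and y* = 0.696256·5.4032 = 3.762.
Expenditure on x: 3.2·5.4032 = 17.2904; share = 0.2305.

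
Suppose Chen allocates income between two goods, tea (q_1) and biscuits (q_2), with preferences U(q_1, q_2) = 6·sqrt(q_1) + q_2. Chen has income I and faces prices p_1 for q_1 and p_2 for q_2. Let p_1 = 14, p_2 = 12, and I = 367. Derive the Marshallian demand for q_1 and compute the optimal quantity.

Utility is quasi-linear in q_2; the FOC for q_1 is 3/√q_1 = p_1/p_2.
Solve: √q_1 = 3·p_2/p_1, so q_1*(p_1,p_2) = (3·p_2/p_1)², and q_2* = (I − p_1·q_1*)/p_2.
Plugging in: q_1* = (3·12/14)² = 6.6122.

q_1* = 6.6122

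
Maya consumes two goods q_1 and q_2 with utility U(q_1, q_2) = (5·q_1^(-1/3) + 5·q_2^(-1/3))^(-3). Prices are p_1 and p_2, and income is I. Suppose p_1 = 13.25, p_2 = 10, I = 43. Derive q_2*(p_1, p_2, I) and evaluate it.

q_2* = 2.0744

Substitute q_2 = (q_2/q_1)·q_1 into the budget: q_1* = I/(p_1 + p_2·(q_2/q_1)).
Numerically q_2/q_1 = 1.234986, so q_1* = 43/(13.25 + 10·1.234986) = 1.6797 and q_2* = 1.234986·1.6797 = 2.0744.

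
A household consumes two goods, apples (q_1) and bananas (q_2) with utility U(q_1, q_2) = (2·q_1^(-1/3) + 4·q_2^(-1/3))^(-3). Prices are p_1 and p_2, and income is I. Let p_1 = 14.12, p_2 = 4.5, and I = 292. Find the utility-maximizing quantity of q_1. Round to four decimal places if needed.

q_1* = 9.1358

From the CES first-order condition, (1/2)·(q_2/q_1)^(4/3) = p_1/p_2.
Solve for the ratio: q_2/q_1 = [2·p_1/p_2]^(0.75).
With the ratio pinned down, the budget gives q_1* = I/(p_1 + p_2·(q_2/q_1)) and q_2* = (q_2/q_1)·q_1*.
Numerically q_2/q_1 = 3.964963, so q_1* = 292/(14.12 + 4.5·3.964963) = 9.1358.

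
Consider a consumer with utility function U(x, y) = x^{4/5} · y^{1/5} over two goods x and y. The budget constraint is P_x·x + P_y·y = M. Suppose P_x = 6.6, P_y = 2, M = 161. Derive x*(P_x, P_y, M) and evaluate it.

x* = 19.5152

Demand: x*(P_x,P_y,M) = 0.8·M/P_x and y* = 0.2·M/P_y.
At P_x=6.6, P_y=2, M=161: x* = 0.8·161/6.6 = 19.5152.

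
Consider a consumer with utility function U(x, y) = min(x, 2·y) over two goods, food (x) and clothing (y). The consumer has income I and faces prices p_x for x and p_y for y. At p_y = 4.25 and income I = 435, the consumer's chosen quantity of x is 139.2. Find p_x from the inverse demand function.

p_x = 1

With perfect complements, no substitution: consume in ratio x:y = 2:1.
Budget: p_x·x + p_y·(1/2)·x = I, so (2·p_x + p_y)·x = 2·I.
Demand: x*(p_x,p_y,I) = 2·I/(2·p_x + p_y), y* = I/(2·p_x + p_y).
Set x* = 139.2 in the demand function and solve for p_x: p_x = 1.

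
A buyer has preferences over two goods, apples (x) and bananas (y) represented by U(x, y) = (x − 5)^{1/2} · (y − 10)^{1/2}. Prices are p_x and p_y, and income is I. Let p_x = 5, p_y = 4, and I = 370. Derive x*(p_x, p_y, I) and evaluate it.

This is Cobb-Douglas in (x−5, y−10): tangency gives 0.5·p_y·(y−10) = 0.5·p_x·(x−5).
After buying the subsistence bundle (5, 10), a share 0.5 of the remaining income goes to x: x* = 5 + 0.5·(I − 5p_x − 10p_y)/p_x.
Discretionary income = 370 − 5·5 − 10·4 = 305; x* = 5 + 0.5·305/5 = 35.5.

x* = 35.5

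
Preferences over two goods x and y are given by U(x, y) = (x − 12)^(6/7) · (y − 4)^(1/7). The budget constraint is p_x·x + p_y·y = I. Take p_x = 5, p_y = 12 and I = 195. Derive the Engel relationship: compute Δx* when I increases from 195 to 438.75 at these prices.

Δx* = 41.7857

This is Cobb-Douglas in (x−12, y−4): tangency gives 6/7·p_y·(y−4) = 1/7·p_x·(x−12).
After buying the subsistence bundle (12, 4), a share 6/7 of the remaining income goes to x: x* = 12 + 6/7·(I − 12p_x − 4p_y)/p_x.
Discretionary income = 195 − 12·5 − 4·12 = 87; x* = 12 + 6/7·87/5 = 26.9143.
At I' = 438.75: x* = 68.7. Change: 68.7 − 26.9143 = 41.7857.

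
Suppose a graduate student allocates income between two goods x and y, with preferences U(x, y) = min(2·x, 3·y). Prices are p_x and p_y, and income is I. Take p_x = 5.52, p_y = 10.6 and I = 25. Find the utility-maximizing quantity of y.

With perfect complements, no substitution: consume in ratio x:y = 3:2.
Budget: p_x·x + p_y·(2/3)·x = I, so (3·p_x + 2·p_y)·x = 3·I.
Demand: x*(p_x,p_y,I) = 3·I/(3·p_x + 2·p_y), y* = 2·I/(3·p_x + 2·p_y).
Here 3·5.52 + 2·10.6 = 37.76, giving y* = 1.3242.

y* = 1.3242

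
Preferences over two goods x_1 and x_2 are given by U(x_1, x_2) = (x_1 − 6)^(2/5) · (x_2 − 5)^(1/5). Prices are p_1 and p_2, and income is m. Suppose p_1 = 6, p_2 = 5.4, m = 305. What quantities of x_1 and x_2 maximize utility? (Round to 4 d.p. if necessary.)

This is Cobb-Douglas in (x_1−6, x_2−5): tangency gives 0.4·p_2·(x_2−5) = 0.2·p_1·(x_1−6).
Substituting into the budget: x_1* = 6 + 2/3·(m − 6·p_1 − 5·p_2)/p_1, and x_2* = 5 + 1/3·(…)/p_2.
Discretionary income = 305 − 6·6 − 5·5.4 = 242; x_1* = 6 + 2/3·242/6 = 32.8889; x_2* = 5 + 1/3·242/5.4 = 19.9383.

x_1* = 32.8889, x_2* = 19.9383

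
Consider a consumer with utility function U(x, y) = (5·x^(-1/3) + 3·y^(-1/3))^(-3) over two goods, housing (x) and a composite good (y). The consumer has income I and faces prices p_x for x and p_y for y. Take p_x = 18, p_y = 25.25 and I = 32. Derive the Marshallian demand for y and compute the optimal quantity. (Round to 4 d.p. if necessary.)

y* = 0.5398

From the CES first-order condition, (5/3)·(y/x)^(4/3) = p_x/p_y.
Hence y/x = ((3/5)·p_x/p_y)^(1/(4/3)), i.e. raised to the 0.75 power.
Substitute y = (y/x)·x into the budget: x* = I/(p_x + p_y·(y/x)).
Numerically y/x = 0.528898, so x* = 32/(18 + 25.25·0.528898) = 1.0206 and y* = 0.528898·1.0206 = 0.5398.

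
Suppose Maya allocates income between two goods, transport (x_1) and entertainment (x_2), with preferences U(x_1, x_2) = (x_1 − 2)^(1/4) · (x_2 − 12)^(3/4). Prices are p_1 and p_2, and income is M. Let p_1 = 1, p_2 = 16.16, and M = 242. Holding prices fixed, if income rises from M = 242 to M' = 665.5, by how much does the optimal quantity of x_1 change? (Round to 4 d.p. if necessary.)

Δx_1* = 105.875

Substituting into the budget: x_1* = 2 + 0.25·(M − 2·p_1 − 12·p_2)/p_1, and x_2* = 12 + 0.75·(…)/p_2.
Discretionary income = 242 − 2·1 − 12·16.16 = 46.08; x_1* = 2 + 0.25·46.08/1 = 13.52.
At M' = 665.5: x_1* = 119.395. Change: 119.395 − 13.52 = 105.875.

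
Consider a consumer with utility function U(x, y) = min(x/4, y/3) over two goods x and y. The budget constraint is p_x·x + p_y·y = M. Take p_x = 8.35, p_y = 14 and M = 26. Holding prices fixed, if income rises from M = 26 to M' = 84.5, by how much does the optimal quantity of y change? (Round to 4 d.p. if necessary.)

Leontief preferences: the optimum is at the kink where x/4 = y/3, i.e. y = (3/4)·x.
Budget: p_x·x + p_y·(3/4)·x = M, so (4·p_x + 3·p_y)·x = 4·M.
Demand: x*(p_x,p_y,M) = 4·M/(4·p_x + 3·p_y), y* = 3·M/(4·p_x + 3·p_y).
Here 4·8.35 + 3·14 = 75.4, giving y* = 1.0345.
At M' = 84.5: y* = 3.3621. Change: 3.3621 − 1.0345 = 2.3276.

Δy* = 2.3276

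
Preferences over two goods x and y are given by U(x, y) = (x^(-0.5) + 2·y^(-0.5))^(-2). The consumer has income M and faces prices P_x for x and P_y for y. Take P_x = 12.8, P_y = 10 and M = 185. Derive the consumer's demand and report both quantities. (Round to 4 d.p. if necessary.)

x* = 5.8705, y* = 10.9858

MRS = MU_x/MU_y = (1/2)·(y/x)^(1.5). Set equal to P_x/P_y.
Hence y/x = (2·P_x/P_y)^(1/(1.5)), i.e. raised to the 2/3 power.
Substitute y = (y/x)·x into the budget: x* = M/(P_x + P_y·(y/x)).
Numerically y/x = 1.871371, so x* = 185/(12.8 + 10·1.871371) = 5.8705 and y* = 1.871371·5.8705 = 10.9858.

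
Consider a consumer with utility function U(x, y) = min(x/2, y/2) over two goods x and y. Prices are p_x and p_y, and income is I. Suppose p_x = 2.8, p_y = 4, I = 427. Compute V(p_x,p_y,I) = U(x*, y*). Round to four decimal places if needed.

Leontief preferences: the optimum is at the kink where x/2 = y/2, i.e. y = x.
Budget: p_x·x + p_y·x = I, so (2·p_x + 2·p_y)·x = 2·I.
Demand: x*(p_x,p_y,I) = 2·I/(2·p_x + 2·p_y), y* = 2·I/(2·p_x + 2·p_y).
Here 2·2.8 + 2·4 = 13.6, giving x* = 62.7941 and y* = 62.7941.
Utility at the optimum: U(62.7941, 62.7941) = 31.3971.

V = 31.3971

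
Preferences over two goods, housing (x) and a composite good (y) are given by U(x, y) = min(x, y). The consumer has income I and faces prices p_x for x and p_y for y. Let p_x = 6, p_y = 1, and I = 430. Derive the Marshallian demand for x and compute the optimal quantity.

Leontief preferences: the optimum is at the kink where x/1 = y/1, i.e. y = x.
Budget: p_x·x + p_y·x = I, so (p_x + p_y)·x = I.
Demand: x*(p_x,p_y,I) = I/(p_x + p_y), y* = I/(p_x + p_y).
Here 6 + 1 = 7, giving x* = 61.4286.

x* = 61.4286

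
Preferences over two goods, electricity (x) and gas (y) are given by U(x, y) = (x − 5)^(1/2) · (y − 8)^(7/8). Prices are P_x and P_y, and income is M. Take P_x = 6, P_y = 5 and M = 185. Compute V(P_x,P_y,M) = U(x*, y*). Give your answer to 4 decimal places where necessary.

V = 27.6287

MRS = (4/7)·(y−8)/(x−5). Tangency with P_x/P_y gives y−8 = (7/4)·(P_x/P_y)·(x−5).
After buying the subsistence bundle (5, 8), a share 4/11 of the remaining income goes to x: x* = 5 + 4/11·(M − 5P_x − 8P_y)/P_x.
Discretionary income = 185 − 5·6 − 8·5 = 115; x* = 5 + 4/11·115/6 = 11.9697; y* = 8 + 7/11·115/5 = 22.6364.
Utility at the optimum: U(11.9697, 22.6364) = 27.6287.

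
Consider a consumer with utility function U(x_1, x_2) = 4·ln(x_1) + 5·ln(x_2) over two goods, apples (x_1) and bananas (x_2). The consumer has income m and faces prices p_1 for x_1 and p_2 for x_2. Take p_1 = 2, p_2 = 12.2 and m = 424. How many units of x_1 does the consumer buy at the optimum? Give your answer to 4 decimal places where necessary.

MU_x_1/MU_x_2 = (4·x_2)/(5·x_1); tangency sets this equal to p_1/p_2.
Rearranging, p_2·x_2 = (5/4)·p_1·x_1. Substituting into the budget gives p_1·x_1·(1 + (5/4)) = m.
Demand: x_1*(p_1,p_2,m) = 4/9·m/p_1 and x_2* = 5/9·m/p_2.
At p_1=2, p_2=12.2, m=424: x_1* = 4/9·424/2 = 94.2222.

x_1* = 94.2222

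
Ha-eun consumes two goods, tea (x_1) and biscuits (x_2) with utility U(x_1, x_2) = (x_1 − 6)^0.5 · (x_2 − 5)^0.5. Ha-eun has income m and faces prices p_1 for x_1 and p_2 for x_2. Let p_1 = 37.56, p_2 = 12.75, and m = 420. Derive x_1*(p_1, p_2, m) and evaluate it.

MRS = (x_2−5)/(x_1−6). Tangency with p_1/p_2 gives x_2−5 = (p_1/p_2)·(x_1−6).
Substituting into the budget: x_1* = 6 + 0.5·(m − 6·p_1 − 5·p_2)/p_1, and x_2* = 5 + 0.5·(…)/p_2.
Discretionary income = 420 − 6·37.56 − 5·12.75 = 130.89; x_1* = 6 + 0.5·130.89/37.56 = 7.7424.

x_1* = 7.7424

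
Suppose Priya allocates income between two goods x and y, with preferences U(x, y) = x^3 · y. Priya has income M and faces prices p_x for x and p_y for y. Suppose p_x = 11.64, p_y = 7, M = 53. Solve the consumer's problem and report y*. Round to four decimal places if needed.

Tangency: MRS = 3·y/x = p_x/p_y.
So 3·p_y·y = p_x·x; combined with the budget, a share 0.75 of income goes to x.
Demand: x*(p_x,p_y,M) = 0.75·M/p_x and y* = 0.25·M/p_y.
At p_x=11.64, p_y=7, M=53: y* = 0.25·53/7 = 1.8929.

y* = 1.8929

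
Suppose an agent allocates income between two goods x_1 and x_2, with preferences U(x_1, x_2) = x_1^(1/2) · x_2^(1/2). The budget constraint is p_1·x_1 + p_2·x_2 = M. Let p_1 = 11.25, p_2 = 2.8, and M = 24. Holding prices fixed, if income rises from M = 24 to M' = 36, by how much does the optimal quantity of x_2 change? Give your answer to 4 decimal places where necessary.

Δx_2* = 2.1429

Tangency: MRS = x_2/x_1 = p_1/p_2.
So 0.5·p_2·x_2 = 0.5·p_1·x_1; combined with the budget, a share 0.5 of income goes to x_1.
Demand: x_1*(p_1,p_2,M) = 0.5·M/p_1 and x_2* = 0.5·M/p_2.
At p_1=11.25, p_2=2.8, M=24: x_2* = 0.5·24/2.8 = 4.2857.
At M' = 36: x_2* = 6.4286. Change: 6.4286 − 4.2857 = 2.1429.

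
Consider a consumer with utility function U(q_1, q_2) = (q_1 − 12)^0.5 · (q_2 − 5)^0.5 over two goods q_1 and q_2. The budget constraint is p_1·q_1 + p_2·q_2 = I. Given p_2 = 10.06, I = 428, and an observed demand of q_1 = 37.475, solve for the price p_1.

p_1 = 6

MRS = (q_2−5)/(q_1−12). Tangency with p_1/p_2 gives q_2−5 = (p_1/p_2)·(q_1−12).
Substituting into the budget: q_1* = 12 + 0.5·(I − 12·p_1 − 5·p_2)/p_1, and q_2* = 5 + 0.5·(…)/p_2.
Set q_1* = 37.475 in the demand function and solve for p_1: p_1 = 6.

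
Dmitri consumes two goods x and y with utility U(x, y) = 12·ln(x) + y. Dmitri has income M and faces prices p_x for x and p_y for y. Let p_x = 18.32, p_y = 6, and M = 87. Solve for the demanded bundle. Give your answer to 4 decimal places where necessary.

x* = 3.9301, y* = 2.5

MU_x = 12/x, MU_y = 1. Tangency: 12/x = p_x/p_y.
So x*(p_x,p_y) = 12·p_y/p_x, independent of income; and y* = (M − 12·p_y)/p_y.
At the given prices: x* = 12·6/18.32 = 3.9301, and y* = 2.5.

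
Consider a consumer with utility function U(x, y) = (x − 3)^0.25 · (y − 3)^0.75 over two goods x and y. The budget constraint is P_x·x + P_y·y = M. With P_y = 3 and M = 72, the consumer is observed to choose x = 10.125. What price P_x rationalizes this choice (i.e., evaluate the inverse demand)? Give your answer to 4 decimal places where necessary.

P_x = 2

This is Cobb-Douglas in (x−3, y−3): tangency gives 0.25·P_y·(y−3) = 0.75·P_x·(x−3).
After buying the subsistence bundle (3, 3), a share 0.25 of the remaining income goes to x: x* = 3 + 0.25·(M − 3P_x − 3P_y)/P_x.
Set x* = 10.125 in the demand function and solve for P_x: P_x = 2.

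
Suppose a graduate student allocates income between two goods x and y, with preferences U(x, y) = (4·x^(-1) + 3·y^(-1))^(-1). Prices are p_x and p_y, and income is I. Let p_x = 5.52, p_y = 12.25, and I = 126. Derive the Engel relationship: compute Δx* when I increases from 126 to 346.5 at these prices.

Δx* = 17.4426

MU_x ∝ 4·x^(-2), MU_y ∝ 3·y^(-2), so MRS = (4/3)·(y/x)^(2) = p_x/p_y.
Hence y/x = ((3/4)·p_x/p_y)^(1/(2)), i.e. raised to the 0.5 power.
Substitute y = (y/x)·x into the budget: x* = I/(p_x + p_y·(y/x)).
Numerically y/x = 0.581343, so x* = 126/(5.52 + 12.25·0.581343) = 9.9672.
At I' = 346.5: x* = 27.4098. Change: 27.4098 − 9.9672 = 17.4426.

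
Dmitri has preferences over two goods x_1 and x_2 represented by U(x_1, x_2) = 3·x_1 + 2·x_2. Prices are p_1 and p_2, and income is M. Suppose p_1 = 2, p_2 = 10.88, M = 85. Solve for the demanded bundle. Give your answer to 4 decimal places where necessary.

Perfect substitutes: compare marginal utility per dollar. 3/p_1 vs 2/p_2 → 1.5 vs 0.1838.
x_1 gives more utility per dollar, so spend all income on x_1: x_1* = M/p_1, x_2* = 0.
Numerically: x_1* = 42.5, x_2* = 0.

x_1* = 42.5, x_2* = 0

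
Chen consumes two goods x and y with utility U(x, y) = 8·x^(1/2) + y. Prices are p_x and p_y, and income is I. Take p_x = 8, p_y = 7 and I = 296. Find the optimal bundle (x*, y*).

Solve: √x = 4·p_y/p_x, so x*(p_x,p_y) = (4·p_y/p_x)², and y* = (I − p_x·x*)/p_y.
Plugging in: x* = (4·7/8)² = 12.25, y* = 28.2857.

x* = 12.25, y* = 28.2857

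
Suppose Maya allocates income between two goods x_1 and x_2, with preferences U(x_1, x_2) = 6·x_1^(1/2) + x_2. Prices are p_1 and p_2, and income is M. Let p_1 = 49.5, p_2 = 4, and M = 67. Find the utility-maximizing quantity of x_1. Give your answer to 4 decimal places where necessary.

x_1* = 0.0588

Utility is quasi-linear in x_2; the FOC for x_1 is 3/√x_1 = p_1/p_2.
Solve: √x_1 = 3·p_2/p_1, so x_1*(p_1,p_2) = (3·p_2/p_1)², and x_2* = (M − p_1·x_1*)/p_2.
Plugging in: x_1* = (3·4/49.5)² = 0.0588.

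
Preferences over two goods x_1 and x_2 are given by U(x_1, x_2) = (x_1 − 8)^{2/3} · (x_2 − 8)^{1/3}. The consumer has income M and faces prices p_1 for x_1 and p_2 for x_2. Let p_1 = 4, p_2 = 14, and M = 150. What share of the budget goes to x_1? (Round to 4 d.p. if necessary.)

share on x_1 = 0.24

Let x_1' = x_1−8, x_2' = x_2−8. MRS = 2·x_2'/x_1' = p_1/p_2.
After buying the subsistence bundle (8, 8), a share 2/3 of the remaining income goes to x_1: x_1* = 8 + 2/3·(M − 8p_1 − 8p_2)/p_1.
Discretionary income = 150 − 8·4 − 8·14 = 6; x_1* = 8 + 2/3·6/4 = 9; x_2* = 8 + 1/3·6/14 = 8.1429.
Expenditure on x_1: 4·9 = 36; share = 0.24.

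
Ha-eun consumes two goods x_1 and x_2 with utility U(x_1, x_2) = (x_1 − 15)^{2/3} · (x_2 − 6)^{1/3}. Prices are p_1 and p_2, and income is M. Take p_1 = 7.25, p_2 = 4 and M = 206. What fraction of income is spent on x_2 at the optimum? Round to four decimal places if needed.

share on x_2 = 0.235

This is Cobb-Douglas in (x_1−15, x_2−6): tangency gives 2/3·p_2·(x_2−6) = 1/3·p_1·(x_1−15).
After buying the subsistence bundle (15, 6), a share 2/3 of the remaining income goes to x_1: x_1* = 15 + 2/3·(M − 15p_1 − 6p_2)/p_1.
Discretionary income = 206 − 15·7.25 − 6·4 = 73.25; x_1* = 15 + 2/3·73.25/7.25 = 21.7356; x_2* = 6 + 1/3·73.25/4 = 12.1042.
Expenditure on x_2: 4·12.1042 = 48.4167; share = 0.235.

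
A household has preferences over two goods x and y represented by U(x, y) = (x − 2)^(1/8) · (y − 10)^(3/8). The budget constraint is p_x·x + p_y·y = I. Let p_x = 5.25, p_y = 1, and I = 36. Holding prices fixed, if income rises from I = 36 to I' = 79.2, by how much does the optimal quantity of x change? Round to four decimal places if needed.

Δx* = 2.0571

Let x' = x−2, y' = y−10. MRS = (1/3)·y'/x' = p_x/p_y.
After buying the subsistence bundle (2, 10), a share 0.25 of the remaining income goes to x: x* = 2 + 0.25·(I − 2p_x − 10p_y)/p_x.
Discretionary income = 36 − 2·5.25 − 10·1 = 15.5; x* = 2 + 0.25·15.5/5.25 = 2.7381.
At I' = 79.2: x* = 4.7952. Change: 4.7952 − 2.7381 = 2.0571.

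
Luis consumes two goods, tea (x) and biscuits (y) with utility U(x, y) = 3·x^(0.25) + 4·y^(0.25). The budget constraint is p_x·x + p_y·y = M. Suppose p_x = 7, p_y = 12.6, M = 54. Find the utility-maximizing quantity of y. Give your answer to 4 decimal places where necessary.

y* = 2.3433

MRS = MU_x/MU_y = (3/4)·(y/x)^(0.75). Set equal to p_x/p_y.
Hence y/x = ((4/3)·p_x/p_y)^(1/(0.75)), i.e. raised to the 4/3 power.
Substitute y = (y/x)·x into the budget: x* = M/(p_x + p_y·(y/x)).
Numerically y/x = 0.670227, so x* = 54/(7 + 12.6·0.670227) = 3.4963 and y* = 0.670227·3.4963 = 2.3433.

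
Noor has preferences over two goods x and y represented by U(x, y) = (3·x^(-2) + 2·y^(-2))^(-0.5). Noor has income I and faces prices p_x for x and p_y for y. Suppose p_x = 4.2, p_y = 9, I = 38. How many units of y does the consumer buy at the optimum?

y* = 2.5003

MRS = MU_x/MU_y = (3/2)·(y/x)^(3). Set equal to p_x/p_y.
Hence y/x = ((2/3)·p_x/p_y)^(1/(3)), i.e. raised to the 1/3 power.
Substitute y = (y/x)·x into the budget: x* = I/(p_x + p_y·(y/x)).
Numerically y/x = 0.677598, so x* = 38/(4.2 + 9·0.677598) = 3.6899 and y* = 0.677598·3.6899 = 2.5003.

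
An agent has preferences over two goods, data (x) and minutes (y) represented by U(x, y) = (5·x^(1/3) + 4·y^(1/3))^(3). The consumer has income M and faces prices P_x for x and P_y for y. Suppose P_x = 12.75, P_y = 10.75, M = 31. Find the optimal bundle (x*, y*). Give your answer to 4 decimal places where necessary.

Numerically y/x = 0.924246, so x* = 31/(12.75 + 10.75·0.924246) = 1.3665 and y* = 0.924246·1.3665 = 1.263.

x* = 1.3665, y* = 1.263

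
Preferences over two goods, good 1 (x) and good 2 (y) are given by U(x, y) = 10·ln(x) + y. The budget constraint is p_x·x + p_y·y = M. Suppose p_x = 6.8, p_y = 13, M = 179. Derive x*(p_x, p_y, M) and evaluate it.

x* = 19.1176

Set MRS = p_x/p_y: (10/x)/1 = p_x/p_y.
So x*(p_x,p_y) = 10·p_y/p_x, independent of income; and y* = (M − 10·p_y)/p_y.
At the given prices: x* = 10·13/6.8 = 19.1176.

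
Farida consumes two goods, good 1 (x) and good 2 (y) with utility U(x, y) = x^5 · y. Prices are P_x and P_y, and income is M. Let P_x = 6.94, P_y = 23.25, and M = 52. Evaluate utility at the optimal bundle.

At P_x=6.94, P_y=23.25, M=52: x* = 5/6·52/6.94 = 6.244, y* = 0.3728.
Utility at the optimum: U(6.244, 0.3728) = 3537.8733.

V = 3537.8733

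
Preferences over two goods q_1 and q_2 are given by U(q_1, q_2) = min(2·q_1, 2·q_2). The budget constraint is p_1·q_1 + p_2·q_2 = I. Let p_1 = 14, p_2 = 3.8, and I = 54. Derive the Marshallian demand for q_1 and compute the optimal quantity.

With perfect complements, no substitution: consume in ratio q_1:q_2 = 2:2.
Budget: p_1·q_1 + p_2·q_1 = I, so (2·p_1 + 2·p_2)·q_1 = 2·I.
Demand: q_1*(p_1,p_2,I) = 2·I/(2·p_1 + 2·p_2), q_2* = 2·I/(2·p_1 + 2·p_2).
Here 2·14 + 2·3.8 = 35.6, giving q_1* = 3.0337.

q_1* = 3.0337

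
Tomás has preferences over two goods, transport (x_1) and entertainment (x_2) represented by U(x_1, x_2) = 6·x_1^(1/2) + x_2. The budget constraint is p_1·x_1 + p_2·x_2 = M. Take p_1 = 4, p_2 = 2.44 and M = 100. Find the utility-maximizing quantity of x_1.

Thus x_1* = (3·p_2/p_1)² — independent of M — with the rest of income spent on x_2.
Plugging in: x_1* = (3·2.44/4)² = 3.3489.

x_1* = 3.3489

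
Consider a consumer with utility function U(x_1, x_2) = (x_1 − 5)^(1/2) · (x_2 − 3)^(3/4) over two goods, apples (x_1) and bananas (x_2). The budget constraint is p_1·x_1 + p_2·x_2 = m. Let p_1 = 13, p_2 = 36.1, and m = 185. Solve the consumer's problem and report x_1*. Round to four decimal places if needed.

This is Cobb-Douglas in (x_1−5, x_2−3): tangency gives 0.5·p_2·(x_2−3) = 0.75·p_1·(x_1−5).
Substituting into the budget: x_1* = 5 + 0.4·(m − 5·p_1 − 3·p_2)/p_1, and x_2* = 3 + 0.6·(…)/p_2.
Discretionary income = 185 − 5·13 − 3·36.1 = 11.7; x_1* = 5 + 0.4·11.7/13 = 5.36.

x_1* = 5.36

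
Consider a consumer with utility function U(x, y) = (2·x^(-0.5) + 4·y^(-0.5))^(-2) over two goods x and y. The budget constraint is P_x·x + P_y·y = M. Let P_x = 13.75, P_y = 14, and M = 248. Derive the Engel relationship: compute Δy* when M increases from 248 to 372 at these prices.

Δy* = 5.4466

MRS = MU_x/MU_y = (1/2)·(y/x)^(1.5). Set equal to P_x/P_y.
Hence y/x = (2·P_x/P_y)^(1/(1.5)), i.e. raised to the 2/3 power.
With the ratio pinned down, the budget gives x* = M/(P_x + P_y·(y/x)) and y* = (y/x)·x*.
Numerically y/x = 1.568447, so x* = 248/(13.75 + 14·1.568447) = 6.9452 and y* = 1.568447·6.9452 = 10.8931.
At M' = 372: y* = 16.3397. Change: 16.3397 − 10.8931 = 5.4466.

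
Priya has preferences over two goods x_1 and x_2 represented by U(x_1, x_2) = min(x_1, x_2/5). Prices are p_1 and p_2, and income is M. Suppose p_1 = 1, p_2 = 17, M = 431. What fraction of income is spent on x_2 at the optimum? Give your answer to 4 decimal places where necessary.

share on x_2 = 0.9884

Leontief preferences: the optimum is at the kink where x_1/1 = x_2/5, i.e. x_2 = 5·x_1.
Budget: p_1·x_1 + p_2·5·x_1 = M, so (p_1 + 5·p_2)·x_1 = M.
Demand: x_1*(p_1,p_2,M) = M/(p_1 + 5·p_2), x_2* = 5·M/(p_1 + 5·p_2).
Here 1 + 5·17 = 86, giving x_1* = 5.0116 and x_2* = 25.0581.
Expenditure on x_2: 17·25.0581 = 425.9884; share = 0.9884.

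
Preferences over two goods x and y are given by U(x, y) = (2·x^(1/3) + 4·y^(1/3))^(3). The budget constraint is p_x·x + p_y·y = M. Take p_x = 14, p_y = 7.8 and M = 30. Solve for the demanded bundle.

x* = 0.4474, y* = 3.0431

MRS = MU_x/MU_y = (1/2)·(y/x)^(2/3). Set equal to p_x/p_y.
Solve for the ratio: y/x = [2·p_x/p_y]^(1.5).
With the ratio pinned down, the budget gives x* = M/(p_x + p_y·(y/x)) and y* = (y/x)·x*.
Numerically y/x = 6.80135, so x* = 30/(14 + 7.8·6.80135) = 0.4474 and y* = 6.80135·0.4474 = 3.0431.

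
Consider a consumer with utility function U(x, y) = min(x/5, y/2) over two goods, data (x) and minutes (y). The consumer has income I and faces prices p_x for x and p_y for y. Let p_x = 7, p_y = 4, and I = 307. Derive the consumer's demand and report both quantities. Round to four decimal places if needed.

x* = 35.6977, y* = 14.2791

With perfect complements, no substitution: consume in ratio x:y = 5:2.
Budget: p_x·x + p_y·(2/5)·x = I, so (5·p_x + 2·p_y)·x = 5·I.
Demand: x*(p_x,p_y,I) = 5·I/(5·p_x + 2·p_y), y* = 2·I/(5·p_x + 2·p_y).
Here 5·7 + 2·4 = 43, giving x* = 35.6977 and y* = 14.2791.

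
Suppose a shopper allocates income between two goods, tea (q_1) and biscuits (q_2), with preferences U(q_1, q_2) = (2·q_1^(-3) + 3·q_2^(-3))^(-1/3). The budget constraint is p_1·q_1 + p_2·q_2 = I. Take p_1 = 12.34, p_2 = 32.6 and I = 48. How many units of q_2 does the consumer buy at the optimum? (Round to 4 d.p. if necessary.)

MRS = MU_q_1/MU_q_2 = (2/3)·(q_2/q_1)^(4). Set equal to p_1/p_2.
Hence q_2/q_1 = ((3/2)·p_1/p_2)^(1/(4)), i.e. raised to the 0.25 power.
With the ratio pinned down, the budget gives q_1* = I/(p_1 + p_2·(q_2/q_1)) and q_2* = (q_2/q_1)·q_1*.
Numerically q_2/q_1 = 0.868055, so q_1* = 48/(12.34 + 32.6·0.868055) = 1.1811 and q_2* = 0.868055·1.1811 = 1.0253.

q_2* = 1.0253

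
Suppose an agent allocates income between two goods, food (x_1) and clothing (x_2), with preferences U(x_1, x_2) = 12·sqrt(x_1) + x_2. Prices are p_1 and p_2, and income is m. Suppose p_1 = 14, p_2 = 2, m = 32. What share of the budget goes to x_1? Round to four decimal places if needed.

share on x_1 = 0.3214

Utility is quasi-linear in x_2; the FOC for x_1 is 6/√x_1 = p_1/p_2.
Solve: √x_1 = 6·p_2/p_1, so x_1*(p_1,p_2) = (6·p_2/p_1)², and x_2* = (m − p_1·x_1*)/p_2.
Plugging in: x_1* = (6·2/14)² = 0.7347, x_2* = 10.8571.
Expenditure on x_1: 14·0.7347 = 10.2857; share = 0.3214.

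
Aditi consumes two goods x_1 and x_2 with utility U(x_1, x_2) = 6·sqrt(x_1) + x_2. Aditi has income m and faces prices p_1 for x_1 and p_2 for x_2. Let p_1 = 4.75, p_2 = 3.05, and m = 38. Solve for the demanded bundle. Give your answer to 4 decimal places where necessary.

Solve: √x_1 = 3·p_2/p_1, so x_1*(p_1,p_2) = (3·p_2/p_1)², and x_2* = (m − p_1·x_1*)/p_2.
Plugging in: x_1* = (3·3.05/4.75)² = 3.7107, x_2* = 6.6801.

x_1* = 3.7107, x_2* = 6.6801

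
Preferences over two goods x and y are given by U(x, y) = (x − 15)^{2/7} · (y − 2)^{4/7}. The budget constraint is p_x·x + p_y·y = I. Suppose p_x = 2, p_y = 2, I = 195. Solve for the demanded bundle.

This is Cobb-Douglas in (x−15, y−2): tangency gives 2/7·p_y·(y−2) = 4/7·p_x·(x−15).
Substituting into the budget: x* = 15 + 1/3·(I − 15·p_x − 2·p_y)/p_x, and y* = 2 + 2/3·(…)/p_y.
Discretionary income = 195 − 15·2 − 2·2 = 161; x* = 15 + 1/3·161/2 = 41.8333; y* = 2 + 2/3·161/2 = 55.6667.

x* = 41.8333, y* = 55.6667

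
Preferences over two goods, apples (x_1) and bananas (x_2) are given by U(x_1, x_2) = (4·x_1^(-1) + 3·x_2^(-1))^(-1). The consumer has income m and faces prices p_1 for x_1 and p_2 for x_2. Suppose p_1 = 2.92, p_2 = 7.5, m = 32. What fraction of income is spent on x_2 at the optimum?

share on x_2 = 0.5812

From the CES first-order condition, (4/3)·(x_2/x_1)^(2) = p_1/p_2.
Solve for the ratio: x_2/x_1 = [(3/4)·p_1/p_2]^(0.5).
With the ratio pinned down, the budget gives x_1* = m/(p_1 + p_2·(x_2/x_1)) and x_2* = (x_2/x_1)·x_1*.
Numerically x_2/x_1 = 0.54037, so x_1* = 32/(2.92 + 7.5·0.54037) = 4.5893 and x_2* = 0.54037·4.5893 = 2.4799.
Expenditure on x_2: 7.5·2.4799 = 18.5993; share = 0.5812.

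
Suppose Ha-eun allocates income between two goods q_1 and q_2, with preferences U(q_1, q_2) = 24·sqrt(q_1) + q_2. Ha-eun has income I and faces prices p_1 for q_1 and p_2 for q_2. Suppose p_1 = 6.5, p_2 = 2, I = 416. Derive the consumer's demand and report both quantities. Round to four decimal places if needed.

MU_q_1 = 12/√q_1, MU_q_2 = 1. Tangency: 12/√q_1 = p_1/p_2.
Solve: √q_1 = 12·p_2/p_1, so q_1*(p_1,p_2) = (12·p_2/p_1)², and q_2* = (I − p_1·q_1*)/p_2.
Plugging in: q_1* = (12·2/6.5)² = 13.6331, q_2* = 163.6923.

q_1* = 13.6331, q_2* = 163.6923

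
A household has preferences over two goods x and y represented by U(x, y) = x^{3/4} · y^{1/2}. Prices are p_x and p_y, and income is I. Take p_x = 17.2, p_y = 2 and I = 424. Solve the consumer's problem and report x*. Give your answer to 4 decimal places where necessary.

x* = 14.7907

The MRS is (3/2)·y/x. Set MRS = p_x/p_y.
So 0.75·p_y·y = 0.5·p_x·x; combined with the budget, a share 0.6 of income goes to x.
Demand: x*(p_x,p_y,I) = 0.6·I/p_x and y* = 0.4·I/p_y.
At p_x=17.2, p_y=2, I=424: x* = 0.6·424/17.2 = 14.7907.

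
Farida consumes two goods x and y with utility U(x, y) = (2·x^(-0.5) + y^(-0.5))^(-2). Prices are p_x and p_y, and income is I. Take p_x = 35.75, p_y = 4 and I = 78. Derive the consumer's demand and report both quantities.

x* = 1.6737, y* = 4.5409

Numerically y/x = 2.713047, so x* = 78/(35.75 + 4·2.713047) = 1.6737 and y* = 2.713047·1.6737 = 4.5409.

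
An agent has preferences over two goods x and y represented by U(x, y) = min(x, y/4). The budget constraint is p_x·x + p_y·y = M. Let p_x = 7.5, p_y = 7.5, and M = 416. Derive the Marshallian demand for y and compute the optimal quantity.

Leontief preferences: the optimum is at the kink where x/1 = y/4, i.e. y = 4·x.
Budget: p_x·x + p_y·4·x = M, so (p_x + 4·p_y)·x = M.
Demand: x*(p_x,p_y,M) = M/(p_x + 4·p_y), y* = 4·M/(p_x + 4·p_y).
Here 7.5 + 4·7.5 = 37.5, giving y* = 44.3733.

y* = 44.3733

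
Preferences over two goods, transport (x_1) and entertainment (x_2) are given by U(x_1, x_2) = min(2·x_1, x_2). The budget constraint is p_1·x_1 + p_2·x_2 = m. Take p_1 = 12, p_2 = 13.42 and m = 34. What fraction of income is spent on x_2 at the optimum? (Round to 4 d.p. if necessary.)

share on x_2 = 0.691

Leontief preferences: the optimum is at the kink where x_1/1 = x_2/2, i.e. x_2 = 2·x_1.
Budget: p_1·x_1 + p_2·2·x_1 = m, so (p_1 + 2·p_2)·x_1 = m.
Demand: x_1*(p_1,p_2,m) = m/(p_1 + 2·p_2), x_2* = 2·m/(p_1 + 2·p_2).
Here 12 + 2·13.42 = 38.84, giving x_1* = 0.8754 and x_2* = 1.7508.
Expenditure on x_2: 13.42·1.7508 = 23.4954; share = 0.691.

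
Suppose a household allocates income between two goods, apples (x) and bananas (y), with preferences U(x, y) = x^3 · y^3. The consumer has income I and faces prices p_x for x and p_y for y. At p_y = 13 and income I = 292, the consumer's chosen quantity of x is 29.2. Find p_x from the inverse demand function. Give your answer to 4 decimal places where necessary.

p_x = 5

Tangency: MRS = y/x = p_x/p_y.
So 3·p_y·y = 3·p_x·x; combined with the budget, a share 0.5 of income goes to x.
Demand: x*(p_x,p_y,I) = 0.5·I/p_x and y* = 0.5·I/p_y.
Set x* = 29.2 in the demand function and solve for p_x: p_x = 5.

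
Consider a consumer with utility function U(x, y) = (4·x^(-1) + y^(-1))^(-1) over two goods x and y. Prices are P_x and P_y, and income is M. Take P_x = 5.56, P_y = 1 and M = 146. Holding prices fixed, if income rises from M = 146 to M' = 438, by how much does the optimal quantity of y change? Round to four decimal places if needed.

MRS = MU_x/MU_y = 4·(y/x)^(2). Set equal to P_x/P_y.
Solve for the ratio: y/x = [(1/4)·P_x/P_y]^(0.5).
With the ratio pinned down, the budget gives x* = M/(P_x + P_y·(y/x)) and y* = (y/x)·x*.
Numerically y/x = 1.178983, so x* = 146/(5.56 + 1·1.178983) = 21.665 and y* = 1.178983·21.665 = 25.5426.
At M' = 438: y* = 76.6279. Change: 76.6279 − 25.5426 = 51.0853.

Δy* = 51.0853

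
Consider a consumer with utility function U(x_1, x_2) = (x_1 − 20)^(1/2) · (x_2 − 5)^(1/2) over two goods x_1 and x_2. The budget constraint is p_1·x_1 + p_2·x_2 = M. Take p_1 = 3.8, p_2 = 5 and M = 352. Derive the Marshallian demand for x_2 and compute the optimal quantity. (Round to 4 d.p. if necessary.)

x_2* = 30.1

Let x_1' = x_1−20, x_2' = x_2−5. MRS = x_2'/x_1' = p_1/p_2.
Substituting into the budget: x_1* = 20 + 0.5·(M − 20·p_1 − 5·p_2)/p_1, and x_2* = 5 + 0.5·(…)/p_2.
Discretionary income = 352 − 20·3.8 − 5·5 = 251; x_2* = 5 + 0.5·251/5 = 30.1.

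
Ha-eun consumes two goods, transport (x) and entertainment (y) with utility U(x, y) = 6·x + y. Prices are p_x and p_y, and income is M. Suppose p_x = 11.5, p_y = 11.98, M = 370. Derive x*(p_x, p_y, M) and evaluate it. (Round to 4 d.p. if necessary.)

x* = 32.1739

Linear utility — the consumer picks whichever good has higher MU/price: 6/11.5 = 0.5217 vs 1/11.98 = 0.0835.
x gives more utility per dollar, so spend all income on x: x* = M/p_x, y* = 0.
Numerically: x* = 32.1739, y* = 0.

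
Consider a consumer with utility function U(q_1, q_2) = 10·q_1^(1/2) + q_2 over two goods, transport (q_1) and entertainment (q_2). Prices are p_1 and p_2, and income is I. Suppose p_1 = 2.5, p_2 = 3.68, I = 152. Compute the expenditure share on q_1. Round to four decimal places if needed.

share on q_1 = 0.8909

Set MRS = p_1/p_2: 5·q_1^(−1/2) = p_1/p_2.
Thus q_1* = (5·p_2/p_1)² — independent of I — with the rest of income spent on q_2.
Plugging in: q_1* = (5·3.68/2.5)² = 54.1696, q_2* = 4.5043.
Expenditure on q_1: 2.5·54.1696 = 135.424; share = 0.8909.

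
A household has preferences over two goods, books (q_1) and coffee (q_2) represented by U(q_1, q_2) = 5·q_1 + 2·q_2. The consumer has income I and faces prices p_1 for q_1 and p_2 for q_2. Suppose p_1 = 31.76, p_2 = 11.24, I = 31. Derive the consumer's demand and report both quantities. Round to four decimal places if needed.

q_1* = 0, q_2* = 2.758

Perfect substitutes: compare marginal utility per dollar. 5/p_1 vs 2/p_2 → 0.1574 vs 0.1779.
q_2 gives more utility per dollar, so spend all income on q_2: q_2* = I/p_2, q_1* = 0.
Numerically: q_1* = 0, q_2* = 2.758.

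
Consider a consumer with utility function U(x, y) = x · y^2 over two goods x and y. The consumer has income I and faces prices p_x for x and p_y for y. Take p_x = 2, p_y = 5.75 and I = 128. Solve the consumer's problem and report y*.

MU_x/MU_y = (y)/(2·x); tangency sets this equal to p_x/p_y.
Rearranging, p_y·y = 2·p_x·x. Substituting into the budget gives p_x·x·(1 + 2) = I.
Demand: x*(p_x,p_y,I) = 1/3·I/p_x and y* = 2/3·I/p_y.
At p_x=2, p_y=5.75, I=128: y* = 2/3·128/5.75 = 14.8406.

y* = 14.8406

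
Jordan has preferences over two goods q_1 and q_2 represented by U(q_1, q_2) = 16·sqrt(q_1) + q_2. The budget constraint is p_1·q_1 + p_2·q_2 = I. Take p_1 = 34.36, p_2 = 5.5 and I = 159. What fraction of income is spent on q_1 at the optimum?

Solve: √q_1 = 8·p_2/p_1, so q_1*(p_1,p_2) = (8·p_2/p_1)², and q_2* = (I − p_1·q_1*)/p_2.
Plugging in: q_1* = (8·5.5/34.36)² = 1.6398, q_2* = 18.6646.
Expenditure on q_1: 34.36·1.6398 = 56.3446; share = 0.3544.

share on q_1 = 0.3544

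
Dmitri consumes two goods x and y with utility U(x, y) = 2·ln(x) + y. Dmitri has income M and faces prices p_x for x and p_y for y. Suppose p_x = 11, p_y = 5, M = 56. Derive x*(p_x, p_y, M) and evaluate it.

x* = 0.9091

So x*(p_x,p_y) = 2·p_y/p_x, independent of income; and y* = (M − 2·p_y)/p_y.
At the given prices: x* = 2·5/11 = 0.9091.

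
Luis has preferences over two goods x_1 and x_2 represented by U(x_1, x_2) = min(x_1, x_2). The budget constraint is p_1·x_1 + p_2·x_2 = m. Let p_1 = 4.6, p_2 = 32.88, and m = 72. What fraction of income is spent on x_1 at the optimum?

With perfect complements, no substitution: consume in ratio x_1:x_2 = 1:1.
Budget: p_1·x_1 + p_2·x_1 = m, so (p_1 + p_2)·x_1 = m.
Demand: x_1*(p_1,p_2,m) = m/(p_1 + p_2), x_2* = m/(p_1 + p_2).
Here 4.6 + 32.88 = 37.48, giving x_1* = 1.921 and x_2* = 1.921.
Expenditure on x_1: 4.6·1.921 = 8.8367; share = 0.1227.

share on x_1 = 0.1227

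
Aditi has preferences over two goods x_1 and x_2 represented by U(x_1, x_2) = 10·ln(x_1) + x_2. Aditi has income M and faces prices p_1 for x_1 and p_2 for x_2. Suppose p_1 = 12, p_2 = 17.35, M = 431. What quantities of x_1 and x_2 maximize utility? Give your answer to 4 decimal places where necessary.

Set MRS = p_1/p_2: (10/x_1)/1 = p_1/p_2.
So x_1*(p_1,p_2) = 10·p_2/p_1, independent of income; and x_2* = (M − 10·p_2)/p_2.
At the given prices: x_1* = 10·17.35/12 = 14.4583, and x_2* = 14.8415.

x_1* = 14.4583, x_2* = 14.8415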